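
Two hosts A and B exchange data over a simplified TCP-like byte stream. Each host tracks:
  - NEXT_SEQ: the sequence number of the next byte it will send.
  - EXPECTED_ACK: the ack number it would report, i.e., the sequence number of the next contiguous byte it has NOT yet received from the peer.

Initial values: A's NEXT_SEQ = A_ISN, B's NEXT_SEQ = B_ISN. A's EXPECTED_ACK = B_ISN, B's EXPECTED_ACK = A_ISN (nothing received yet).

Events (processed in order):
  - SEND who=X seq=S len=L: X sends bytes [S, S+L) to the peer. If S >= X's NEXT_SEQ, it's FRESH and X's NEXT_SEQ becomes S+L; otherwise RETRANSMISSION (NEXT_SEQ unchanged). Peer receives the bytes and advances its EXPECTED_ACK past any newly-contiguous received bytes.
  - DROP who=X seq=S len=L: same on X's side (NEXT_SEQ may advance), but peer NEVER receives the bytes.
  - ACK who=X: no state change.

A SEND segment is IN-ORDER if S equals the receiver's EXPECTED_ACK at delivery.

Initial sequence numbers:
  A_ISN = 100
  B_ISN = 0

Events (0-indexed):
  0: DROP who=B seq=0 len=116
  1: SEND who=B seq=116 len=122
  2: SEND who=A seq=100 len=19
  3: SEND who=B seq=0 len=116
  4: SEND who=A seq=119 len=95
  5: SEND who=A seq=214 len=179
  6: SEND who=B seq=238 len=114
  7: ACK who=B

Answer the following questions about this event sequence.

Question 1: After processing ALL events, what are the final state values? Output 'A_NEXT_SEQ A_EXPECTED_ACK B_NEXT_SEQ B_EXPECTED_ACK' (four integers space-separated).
Answer: 393 352 352 393

Derivation:
After event 0: A_seq=100 A_ack=0 B_seq=116 B_ack=100
After event 1: A_seq=100 A_ack=0 B_seq=238 B_ack=100
After event 2: A_seq=119 A_ack=0 B_seq=238 B_ack=119
After event 3: A_seq=119 A_ack=238 B_seq=238 B_ack=119
After event 4: A_seq=214 A_ack=238 B_seq=238 B_ack=214
After event 5: A_seq=393 A_ack=238 B_seq=238 B_ack=393
After event 6: A_seq=393 A_ack=352 B_seq=352 B_ack=393
After event 7: A_seq=393 A_ack=352 B_seq=352 B_ack=393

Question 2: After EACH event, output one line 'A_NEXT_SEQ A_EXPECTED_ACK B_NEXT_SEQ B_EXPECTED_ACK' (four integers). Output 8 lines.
100 0 116 100
100 0 238 100
119 0 238 119
119 238 238 119
214 238 238 214
393 238 238 393
393 352 352 393
393 352 352 393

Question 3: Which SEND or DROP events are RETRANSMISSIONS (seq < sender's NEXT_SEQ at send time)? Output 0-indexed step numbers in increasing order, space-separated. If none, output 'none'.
Answer: 3

Derivation:
Step 0: DROP seq=0 -> fresh
Step 1: SEND seq=116 -> fresh
Step 2: SEND seq=100 -> fresh
Step 3: SEND seq=0 -> retransmit
Step 4: SEND seq=119 -> fresh
Step 5: SEND seq=214 -> fresh
Step 6: SEND seq=238 -> fresh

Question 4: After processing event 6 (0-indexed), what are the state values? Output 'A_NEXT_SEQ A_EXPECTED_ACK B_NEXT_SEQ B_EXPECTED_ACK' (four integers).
After event 0: A_seq=100 A_ack=0 B_seq=116 B_ack=100
After event 1: A_seq=100 A_ack=0 B_seq=238 B_ack=100
After event 2: A_seq=119 A_ack=0 B_seq=238 B_ack=119
After event 3: A_seq=119 A_ack=238 B_seq=238 B_ack=119
After event 4: A_seq=214 A_ack=238 B_seq=238 B_ack=214
After event 5: A_seq=393 A_ack=238 B_seq=238 B_ack=393
After event 6: A_seq=393 A_ack=352 B_seq=352 B_ack=393

393 352 352 393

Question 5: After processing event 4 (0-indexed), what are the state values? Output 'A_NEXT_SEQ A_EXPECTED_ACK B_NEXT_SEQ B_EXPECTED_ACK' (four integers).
After event 0: A_seq=100 A_ack=0 B_seq=116 B_ack=100
After event 1: A_seq=100 A_ack=0 B_seq=238 B_ack=100
After event 2: A_seq=119 A_ack=0 B_seq=238 B_ack=119
After event 3: A_seq=119 A_ack=238 B_seq=238 B_ack=119
After event 4: A_seq=214 A_ack=238 B_seq=238 B_ack=214

214 238 238 214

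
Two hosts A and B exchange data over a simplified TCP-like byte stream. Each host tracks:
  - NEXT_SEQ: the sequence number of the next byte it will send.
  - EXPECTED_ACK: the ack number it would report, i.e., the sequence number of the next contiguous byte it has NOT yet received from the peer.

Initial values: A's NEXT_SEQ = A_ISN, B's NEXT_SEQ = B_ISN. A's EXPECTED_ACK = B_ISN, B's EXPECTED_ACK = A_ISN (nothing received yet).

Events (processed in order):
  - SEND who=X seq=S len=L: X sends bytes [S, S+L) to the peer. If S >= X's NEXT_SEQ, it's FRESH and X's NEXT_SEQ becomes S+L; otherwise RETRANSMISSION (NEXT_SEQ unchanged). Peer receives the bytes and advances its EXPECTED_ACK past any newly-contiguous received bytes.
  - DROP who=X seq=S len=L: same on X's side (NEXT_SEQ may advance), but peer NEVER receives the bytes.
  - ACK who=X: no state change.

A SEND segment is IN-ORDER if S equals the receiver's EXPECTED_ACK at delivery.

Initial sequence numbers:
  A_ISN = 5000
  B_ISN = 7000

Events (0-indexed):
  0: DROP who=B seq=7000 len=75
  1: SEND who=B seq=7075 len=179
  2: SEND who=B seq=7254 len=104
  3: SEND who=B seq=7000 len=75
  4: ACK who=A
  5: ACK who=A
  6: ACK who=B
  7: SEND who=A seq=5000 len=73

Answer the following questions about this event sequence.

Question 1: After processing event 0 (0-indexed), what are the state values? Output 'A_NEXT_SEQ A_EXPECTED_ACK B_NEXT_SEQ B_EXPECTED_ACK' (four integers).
After event 0: A_seq=5000 A_ack=7000 B_seq=7075 B_ack=5000

5000 7000 7075 5000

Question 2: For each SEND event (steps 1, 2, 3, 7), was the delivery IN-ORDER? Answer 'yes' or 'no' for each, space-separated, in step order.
Answer: no no yes yes

Derivation:
Step 1: SEND seq=7075 -> out-of-order
Step 2: SEND seq=7254 -> out-of-order
Step 3: SEND seq=7000 -> in-order
Step 7: SEND seq=5000 -> in-order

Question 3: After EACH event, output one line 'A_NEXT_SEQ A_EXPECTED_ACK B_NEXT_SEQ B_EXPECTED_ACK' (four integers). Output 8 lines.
5000 7000 7075 5000
5000 7000 7254 5000
5000 7000 7358 5000
5000 7358 7358 5000
5000 7358 7358 5000
5000 7358 7358 5000
5000 7358 7358 5000
5073 7358 7358 5073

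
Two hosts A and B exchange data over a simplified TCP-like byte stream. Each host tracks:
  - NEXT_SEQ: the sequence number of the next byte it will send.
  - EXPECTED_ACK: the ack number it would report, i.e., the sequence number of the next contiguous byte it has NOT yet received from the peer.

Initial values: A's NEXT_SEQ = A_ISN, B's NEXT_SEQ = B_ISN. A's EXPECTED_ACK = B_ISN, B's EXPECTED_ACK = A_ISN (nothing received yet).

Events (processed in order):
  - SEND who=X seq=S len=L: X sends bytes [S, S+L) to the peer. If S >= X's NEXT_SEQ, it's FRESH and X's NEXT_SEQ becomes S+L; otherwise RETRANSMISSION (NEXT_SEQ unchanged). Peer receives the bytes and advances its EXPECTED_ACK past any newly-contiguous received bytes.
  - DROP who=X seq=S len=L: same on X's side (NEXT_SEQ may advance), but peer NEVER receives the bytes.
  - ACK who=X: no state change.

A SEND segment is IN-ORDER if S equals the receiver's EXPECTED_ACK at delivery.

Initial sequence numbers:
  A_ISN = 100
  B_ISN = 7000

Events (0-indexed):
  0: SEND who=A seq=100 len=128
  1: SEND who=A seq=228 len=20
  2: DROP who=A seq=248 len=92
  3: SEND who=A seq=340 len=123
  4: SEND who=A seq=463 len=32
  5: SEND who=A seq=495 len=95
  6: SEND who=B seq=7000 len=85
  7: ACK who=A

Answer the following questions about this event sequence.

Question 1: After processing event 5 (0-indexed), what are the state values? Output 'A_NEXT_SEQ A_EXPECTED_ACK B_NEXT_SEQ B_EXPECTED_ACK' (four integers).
After event 0: A_seq=228 A_ack=7000 B_seq=7000 B_ack=228
After event 1: A_seq=248 A_ack=7000 B_seq=7000 B_ack=248
After event 2: A_seq=340 A_ack=7000 B_seq=7000 B_ack=248
After event 3: A_seq=463 A_ack=7000 B_seq=7000 B_ack=248
After event 4: A_seq=495 A_ack=7000 B_seq=7000 B_ack=248
After event 5: A_seq=590 A_ack=7000 B_seq=7000 B_ack=248

590 7000 7000 248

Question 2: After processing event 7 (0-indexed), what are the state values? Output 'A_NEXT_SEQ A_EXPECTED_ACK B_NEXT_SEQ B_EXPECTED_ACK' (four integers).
After event 0: A_seq=228 A_ack=7000 B_seq=7000 B_ack=228
After event 1: A_seq=248 A_ack=7000 B_seq=7000 B_ack=248
After event 2: A_seq=340 A_ack=7000 B_seq=7000 B_ack=248
After event 3: A_seq=463 A_ack=7000 B_seq=7000 B_ack=248
After event 4: A_seq=495 A_ack=7000 B_seq=7000 B_ack=248
After event 5: A_seq=590 A_ack=7000 B_seq=7000 B_ack=248
After event 6: A_seq=590 A_ack=7085 B_seq=7085 B_ack=248
After event 7: A_seq=590 A_ack=7085 B_seq=7085 B_ack=248

590 7085 7085 248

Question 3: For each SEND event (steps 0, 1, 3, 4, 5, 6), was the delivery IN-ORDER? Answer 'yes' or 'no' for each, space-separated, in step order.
Answer: yes yes no no no yes

Derivation:
Step 0: SEND seq=100 -> in-order
Step 1: SEND seq=228 -> in-order
Step 3: SEND seq=340 -> out-of-order
Step 4: SEND seq=463 -> out-of-order
Step 5: SEND seq=495 -> out-of-order
Step 6: SEND seq=7000 -> in-order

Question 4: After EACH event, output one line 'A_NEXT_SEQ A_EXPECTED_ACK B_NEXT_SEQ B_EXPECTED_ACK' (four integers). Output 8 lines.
228 7000 7000 228
248 7000 7000 248
340 7000 7000 248
463 7000 7000 248
495 7000 7000 248
590 7000 7000 248
590 7085 7085 248
590 7085 7085 248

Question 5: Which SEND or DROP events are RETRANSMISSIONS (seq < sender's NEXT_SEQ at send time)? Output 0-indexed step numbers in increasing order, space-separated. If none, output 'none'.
Step 0: SEND seq=100 -> fresh
Step 1: SEND seq=228 -> fresh
Step 2: DROP seq=248 -> fresh
Step 3: SEND seq=340 -> fresh
Step 4: SEND seq=463 -> fresh
Step 5: SEND seq=495 -> fresh
Step 6: SEND seq=7000 -> fresh

Answer: none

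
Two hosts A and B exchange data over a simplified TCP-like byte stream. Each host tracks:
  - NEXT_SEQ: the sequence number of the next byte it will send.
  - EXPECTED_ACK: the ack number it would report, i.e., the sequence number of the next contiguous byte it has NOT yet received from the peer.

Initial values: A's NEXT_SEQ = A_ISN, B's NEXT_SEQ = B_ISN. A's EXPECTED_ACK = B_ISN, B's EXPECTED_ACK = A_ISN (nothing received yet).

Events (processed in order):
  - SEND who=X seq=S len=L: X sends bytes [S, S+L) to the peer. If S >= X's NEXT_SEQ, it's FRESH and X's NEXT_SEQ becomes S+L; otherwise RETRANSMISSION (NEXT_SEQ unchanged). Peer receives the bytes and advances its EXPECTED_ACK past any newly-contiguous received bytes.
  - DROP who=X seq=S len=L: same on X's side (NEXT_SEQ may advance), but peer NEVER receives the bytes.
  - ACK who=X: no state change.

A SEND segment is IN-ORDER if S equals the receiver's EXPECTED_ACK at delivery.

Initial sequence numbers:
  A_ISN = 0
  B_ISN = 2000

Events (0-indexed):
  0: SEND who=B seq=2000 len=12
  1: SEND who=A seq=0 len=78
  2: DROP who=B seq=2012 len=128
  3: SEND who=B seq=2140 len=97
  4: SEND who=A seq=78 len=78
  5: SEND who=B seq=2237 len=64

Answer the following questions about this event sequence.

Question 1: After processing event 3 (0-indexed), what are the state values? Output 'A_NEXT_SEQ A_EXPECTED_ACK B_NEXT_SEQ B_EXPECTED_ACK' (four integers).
After event 0: A_seq=0 A_ack=2012 B_seq=2012 B_ack=0
After event 1: A_seq=78 A_ack=2012 B_seq=2012 B_ack=78
After event 2: A_seq=78 A_ack=2012 B_seq=2140 B_ack=78
After event 3: A_seq=78 A_ack=2012 B_seq=2237 B_ack=78

78 2012 2237 78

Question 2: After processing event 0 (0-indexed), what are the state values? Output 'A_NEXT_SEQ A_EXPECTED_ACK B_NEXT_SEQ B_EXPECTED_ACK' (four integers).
After event 0: A_seq=0 A_ack=2012 B_seq=2012 B_ack=0

0 2012 2012 0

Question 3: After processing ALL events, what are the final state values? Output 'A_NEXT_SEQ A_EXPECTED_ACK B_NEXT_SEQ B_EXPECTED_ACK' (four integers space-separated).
After event 0: A_seq=0 A_ack=2012 B_seq=2012 B_ack=0
After event 1: A_seq=78 A_ack=2012 B_seq=2012 B_ack=78
After event 2: A_seq=78 A_ack=2012 B_seq=2140 B_ack=78
After event 3: A_seq=78 A_ack=2012 B_seq=2237 B_ack=78
After event 4: A_seq=156 A_ack=2012 B_seq=2237 B_ack=156
After event 5: A_seq=156 A_ack=2012 B_seq=2301 B_ack=156

Answer: 156 2012 2301 156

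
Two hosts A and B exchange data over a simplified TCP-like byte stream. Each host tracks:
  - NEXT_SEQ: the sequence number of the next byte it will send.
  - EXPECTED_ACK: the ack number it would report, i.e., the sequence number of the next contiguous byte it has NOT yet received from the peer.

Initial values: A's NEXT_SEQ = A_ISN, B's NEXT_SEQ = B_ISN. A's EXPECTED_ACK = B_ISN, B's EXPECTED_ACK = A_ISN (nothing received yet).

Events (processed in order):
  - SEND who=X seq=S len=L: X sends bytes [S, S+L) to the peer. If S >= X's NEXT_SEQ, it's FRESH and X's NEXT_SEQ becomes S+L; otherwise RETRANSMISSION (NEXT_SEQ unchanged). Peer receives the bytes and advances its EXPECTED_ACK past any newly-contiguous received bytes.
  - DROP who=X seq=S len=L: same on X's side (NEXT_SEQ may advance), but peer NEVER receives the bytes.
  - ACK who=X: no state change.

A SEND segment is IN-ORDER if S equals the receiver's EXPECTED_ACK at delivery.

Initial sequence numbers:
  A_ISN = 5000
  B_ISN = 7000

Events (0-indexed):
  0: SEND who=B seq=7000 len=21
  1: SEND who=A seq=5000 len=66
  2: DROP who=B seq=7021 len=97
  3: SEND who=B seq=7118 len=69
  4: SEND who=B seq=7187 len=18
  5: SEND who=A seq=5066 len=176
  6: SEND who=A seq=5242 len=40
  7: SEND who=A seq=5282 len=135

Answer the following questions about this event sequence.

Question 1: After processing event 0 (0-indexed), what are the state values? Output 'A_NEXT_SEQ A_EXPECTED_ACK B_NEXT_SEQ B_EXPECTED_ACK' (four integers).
After event 0: A_seq=5000 A_ack=7021 B_seq=7021 B_ack=5000

5000 7021 7021 5000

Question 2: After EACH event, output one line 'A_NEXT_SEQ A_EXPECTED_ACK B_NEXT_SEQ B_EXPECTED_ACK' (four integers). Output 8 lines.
5000 7021 7021 5000
5066 7021 7021 5066
5066 7021 7118 5066
5066 7021 7187 5066
5066 7021 7205 5066
5242 7021 7205 5242
5282 7021 7205 5282
5417 7021 7205 5417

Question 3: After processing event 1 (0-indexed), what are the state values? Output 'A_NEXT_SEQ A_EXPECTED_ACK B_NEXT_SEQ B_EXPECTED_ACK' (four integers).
After event 0: A_seq=5000 A_ack=7021 B_seq=7021 B_ack=5000
After event 1: A_seq=5066 A_ack=7021 B_seq=7021 B_ack=5066

5066 7021 7021 5066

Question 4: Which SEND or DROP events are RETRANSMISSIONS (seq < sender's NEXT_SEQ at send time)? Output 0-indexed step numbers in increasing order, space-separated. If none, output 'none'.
Step 0: SEND seq=7000 -> fresh
Step 1: SEND seq=5000 -> fresh
Step 2: DROP seq=7021 -> fresh
Step 3: SEND seq=7118 -> fresh
Step 4: SEND seq=7187 -> fresh
Step 5: SEND seq=5066 -> fresh
Step 6: SEND seq=5242 -> fresh
Step 7: SEND seq=5282 -> fresh

Answer: none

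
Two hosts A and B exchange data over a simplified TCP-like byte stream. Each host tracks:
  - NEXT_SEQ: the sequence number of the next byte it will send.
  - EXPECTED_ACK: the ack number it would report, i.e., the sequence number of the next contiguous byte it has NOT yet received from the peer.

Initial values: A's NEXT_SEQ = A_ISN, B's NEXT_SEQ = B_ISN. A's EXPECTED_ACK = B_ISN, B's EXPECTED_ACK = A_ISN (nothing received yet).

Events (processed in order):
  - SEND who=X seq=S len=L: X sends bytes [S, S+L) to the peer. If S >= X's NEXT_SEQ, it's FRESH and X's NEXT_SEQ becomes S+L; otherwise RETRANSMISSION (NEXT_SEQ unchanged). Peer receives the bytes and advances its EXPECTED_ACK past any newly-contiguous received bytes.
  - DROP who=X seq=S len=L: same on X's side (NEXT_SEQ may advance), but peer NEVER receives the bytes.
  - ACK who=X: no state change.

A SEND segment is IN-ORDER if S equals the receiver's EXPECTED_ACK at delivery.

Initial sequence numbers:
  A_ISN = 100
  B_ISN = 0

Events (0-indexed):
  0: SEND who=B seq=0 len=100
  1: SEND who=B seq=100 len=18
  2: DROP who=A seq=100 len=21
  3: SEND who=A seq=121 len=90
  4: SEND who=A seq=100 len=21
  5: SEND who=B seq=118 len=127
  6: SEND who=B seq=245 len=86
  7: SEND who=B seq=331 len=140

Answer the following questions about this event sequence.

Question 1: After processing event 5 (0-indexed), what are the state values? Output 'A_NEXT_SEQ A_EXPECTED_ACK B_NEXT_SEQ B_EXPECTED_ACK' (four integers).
After event 0: A_seq=100 A_ack=100 B_seq=100 B_ack=100
After event 1: A_seq=100 A_ack=118 B_seq=118 B_ack=100
After event 2: A_seq=121 A_ack=118 B_seq=118 B_ack=100
After event 3: A_seq=211 A_ack=118 B_seq=118 B_ack=100
After event 4: A_seq=211 A_ack=118 B_seq=118 B_ack=211
After event 5: A_seq=211 A_ack=245 B_seq=245 B_ack=211

211 245 245 211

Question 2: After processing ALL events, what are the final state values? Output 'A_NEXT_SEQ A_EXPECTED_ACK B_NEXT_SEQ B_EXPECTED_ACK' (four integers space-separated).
After event 0: A_seq=100 A_ack=100 B_seq=100 B_ack=100
After event 1: A_seq=100 A_ack=118 B_seq=118 B_ack=100
After event 2: A_seq=121 A_ack=118 B_seq=118 B_ack=100
After event 3: A_seq=211 A_ack=118 B_seq=118 B_ack=100
After event 4: A_seq=211 A_ack=118 B_seq=118 B_ack=211
After event 5: A_seq=211 A_ack=245 B_seq=245 B_ack=211
After event 6: A_seq=211 A_ack=331 B_seq=331 B_ack=211
After event 7: A_seq=211 A_ack=471 B_seq=471 B_ack=211

Answer: 211 471 471 211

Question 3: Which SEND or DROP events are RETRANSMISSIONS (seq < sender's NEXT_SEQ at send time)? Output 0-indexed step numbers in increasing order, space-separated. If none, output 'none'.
Step 0: SEND seq=0 -> fresh
Step 1: SEND seq=100 -> fresh
Step 2: DROP seq=100 -> fresh
Step 3: SEND seq=121 -> fresh
Step 4: SEND seq=100 -> retransmit
Step 5: SEND seq=118 -> fresh
Step 6: SEND seq=245 -> fresh
Step 7: SEND seq=331 -> fresh

Answer: 4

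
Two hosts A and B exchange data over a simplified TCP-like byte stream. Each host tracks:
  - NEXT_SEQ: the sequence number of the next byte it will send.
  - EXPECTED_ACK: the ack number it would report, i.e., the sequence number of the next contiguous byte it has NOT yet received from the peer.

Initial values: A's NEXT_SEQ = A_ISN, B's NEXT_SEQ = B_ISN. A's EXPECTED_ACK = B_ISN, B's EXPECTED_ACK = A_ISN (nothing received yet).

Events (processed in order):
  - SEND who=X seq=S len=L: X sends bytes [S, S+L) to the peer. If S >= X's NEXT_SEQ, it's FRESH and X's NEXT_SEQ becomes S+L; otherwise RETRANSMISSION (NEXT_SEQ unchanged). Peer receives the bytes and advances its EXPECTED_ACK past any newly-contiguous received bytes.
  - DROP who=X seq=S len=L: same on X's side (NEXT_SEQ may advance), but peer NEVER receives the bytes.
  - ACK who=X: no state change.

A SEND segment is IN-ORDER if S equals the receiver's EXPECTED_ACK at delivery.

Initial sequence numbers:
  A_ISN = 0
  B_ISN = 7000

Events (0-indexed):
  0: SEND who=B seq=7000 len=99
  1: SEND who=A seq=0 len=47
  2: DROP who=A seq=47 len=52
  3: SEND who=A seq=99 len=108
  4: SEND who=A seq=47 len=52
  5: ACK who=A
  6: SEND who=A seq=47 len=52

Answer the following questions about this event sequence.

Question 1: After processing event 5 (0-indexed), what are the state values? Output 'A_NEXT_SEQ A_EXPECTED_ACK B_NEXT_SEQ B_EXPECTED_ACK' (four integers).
After event 0: A_seq=0 A_ack=7099 B_seq=7099 B_ack=0
After event 1: A_seq=47 A_ack=7099 B_seq=7099 B_ack=47
After event 2: A_seq=99 A_ack=7099 B_seq=7099 B_ack=47
After event 3: A_seq=207 A_ack=7099 B_seq=7099 B_ack=47
After event 4: A_seq=207 A_ack=7099 B_seq=7099 B_ack=207
After event 5: A_seq=207 A_ack=7099 B_seq=7099 B_ack=207

207 7099 7099 207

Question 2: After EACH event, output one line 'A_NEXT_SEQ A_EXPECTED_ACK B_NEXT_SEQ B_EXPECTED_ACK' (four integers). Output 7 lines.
0 7099 7099 0
47 7099 7099 47
99 7099 7099 47
207 7099 7099 47
207 7099 7099 207
207 7099 7099 207
207 7099 7099 207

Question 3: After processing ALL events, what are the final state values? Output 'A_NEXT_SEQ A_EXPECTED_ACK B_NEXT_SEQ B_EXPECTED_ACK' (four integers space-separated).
After event 0: A_seq=0 A_ack=7099 B_seq=7099 B_ack=0
After event 1: A_seq=47 A_ack=7099 B_seq=7099 B_ack=47
After event 2: A_seq=99 A_ack=7099 B_seq=7099 B_ack=47
After event 3: A_seq=207 A_ack=7099 B_seq=7099 B_ack=47
After event 4: A_seq=207 A_ack=7099 B_seq=7099 B_ack=207
After event 5: A_seq=207 A_ack=7099 B_seq=7099 B_ack=207
After event 6: A_seq=207 A_ack=7099 B_seq=7099 B_ack=207

Answer: 207 7099 7099 207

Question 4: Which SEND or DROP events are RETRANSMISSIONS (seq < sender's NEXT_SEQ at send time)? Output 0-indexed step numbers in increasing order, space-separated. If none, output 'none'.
Step 0: SEND seq=7000 -> fresh
Step 1: SEND seq=0 -> fresh
Step 2: DROP seq=47 -> fresh
Step 3: SEND seq=99 -> fresh
Step 4: SEND seq=47 -> retransmit
Step 6: SEND seq=47 -> retransmit

Answer: 4 6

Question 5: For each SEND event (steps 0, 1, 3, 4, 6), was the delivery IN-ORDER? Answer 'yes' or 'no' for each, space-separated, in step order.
Step 0: SEND seq=7000 -> in-order
Step 1: SEND seq=0 -> in-order
Step 3: SEND seq=99 -> out-of-order
Step 4: SEND seq=47 -> in-order
Step 6: SEND seq=47 -> out-of-order

Answer: yes yes no yes no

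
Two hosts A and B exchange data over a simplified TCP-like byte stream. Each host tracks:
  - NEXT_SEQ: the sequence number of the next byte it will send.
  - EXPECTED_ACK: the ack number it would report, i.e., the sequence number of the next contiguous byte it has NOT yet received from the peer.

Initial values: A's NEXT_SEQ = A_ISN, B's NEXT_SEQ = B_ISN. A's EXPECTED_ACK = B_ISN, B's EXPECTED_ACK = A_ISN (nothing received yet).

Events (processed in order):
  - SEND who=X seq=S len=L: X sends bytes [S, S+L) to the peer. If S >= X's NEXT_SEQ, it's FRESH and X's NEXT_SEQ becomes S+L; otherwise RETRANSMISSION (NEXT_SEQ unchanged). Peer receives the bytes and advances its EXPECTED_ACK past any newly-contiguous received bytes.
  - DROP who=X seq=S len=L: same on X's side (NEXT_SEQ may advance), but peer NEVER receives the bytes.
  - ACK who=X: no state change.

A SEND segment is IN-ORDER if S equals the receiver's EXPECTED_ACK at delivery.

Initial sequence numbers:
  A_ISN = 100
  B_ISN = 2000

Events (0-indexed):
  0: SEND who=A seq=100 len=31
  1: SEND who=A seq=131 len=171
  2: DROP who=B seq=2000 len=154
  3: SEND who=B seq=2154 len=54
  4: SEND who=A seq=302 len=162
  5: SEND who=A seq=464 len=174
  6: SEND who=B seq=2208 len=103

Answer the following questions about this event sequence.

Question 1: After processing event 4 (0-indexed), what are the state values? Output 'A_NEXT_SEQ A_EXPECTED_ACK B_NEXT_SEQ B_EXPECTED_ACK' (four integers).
After event 0: A_seq=131 A_ack=2000 B_seq=2000 B_ack=131
After event 1: A_seq=302 A_ack=2000 B_seq=2000 B_ack=302
After event 2: A_seq=302 A_ack=2000 B_seq=2154 B_ack=302
After event 3: A_seq=302 A_ack=2000 B_seq=2208 B_ack=302
After event 4: A_seq=464 A_ack=2000 B_seq=2208 B_ack=464

464 2000 2208 464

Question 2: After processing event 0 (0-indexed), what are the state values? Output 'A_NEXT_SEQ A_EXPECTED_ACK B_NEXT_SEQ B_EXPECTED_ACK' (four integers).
After event 0: A_seq=131 A_ack=2000 B_seq=2000 B_ack=131

131 2000 2000 131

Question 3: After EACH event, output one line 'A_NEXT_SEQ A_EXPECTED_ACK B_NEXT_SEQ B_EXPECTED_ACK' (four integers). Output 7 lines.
131 2000 2000 131
302 2000 2000 302
302 2000 2154 302
302 2000 2208 302
464 2000 2208 464
638 2000 2208 638
638 2000 2311 638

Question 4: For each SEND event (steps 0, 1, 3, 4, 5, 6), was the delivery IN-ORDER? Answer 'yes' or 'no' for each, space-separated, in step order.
Answer: yes yes no yes yes no

Derivation:
Step 0: SEND seq=100 -> in-order
Step 1: SEND seq=131 -> in-order
Step 3: SEND seq=2154 -> out-of-order
Step 4: SEND seq=302 -> in-order
Step 5: SEND seq=464 -> in-order
Step 6: SEND seq=2208 -> out-of-order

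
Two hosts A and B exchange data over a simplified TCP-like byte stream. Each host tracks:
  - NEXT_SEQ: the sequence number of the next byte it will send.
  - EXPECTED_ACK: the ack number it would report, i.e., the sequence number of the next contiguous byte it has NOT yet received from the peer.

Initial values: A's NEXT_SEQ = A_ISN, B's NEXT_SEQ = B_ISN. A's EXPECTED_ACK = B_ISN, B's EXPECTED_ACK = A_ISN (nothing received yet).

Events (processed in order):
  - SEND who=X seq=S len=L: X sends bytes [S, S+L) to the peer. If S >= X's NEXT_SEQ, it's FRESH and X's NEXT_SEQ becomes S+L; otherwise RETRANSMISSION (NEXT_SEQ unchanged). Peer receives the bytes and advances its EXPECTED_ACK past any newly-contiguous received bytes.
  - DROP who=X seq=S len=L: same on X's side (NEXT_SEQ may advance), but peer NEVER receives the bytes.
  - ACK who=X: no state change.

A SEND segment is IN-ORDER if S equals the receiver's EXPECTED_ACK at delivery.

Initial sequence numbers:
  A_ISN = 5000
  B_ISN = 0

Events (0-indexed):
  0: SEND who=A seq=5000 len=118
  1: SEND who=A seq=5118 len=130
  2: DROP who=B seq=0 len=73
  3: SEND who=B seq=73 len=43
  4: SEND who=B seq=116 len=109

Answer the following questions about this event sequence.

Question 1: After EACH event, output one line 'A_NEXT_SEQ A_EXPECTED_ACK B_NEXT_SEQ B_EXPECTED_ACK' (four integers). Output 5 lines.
5118 0 0 5118
5248 0 0 5248
5248 0 73 5248
5248 0 116 5248
5248 0 225 5248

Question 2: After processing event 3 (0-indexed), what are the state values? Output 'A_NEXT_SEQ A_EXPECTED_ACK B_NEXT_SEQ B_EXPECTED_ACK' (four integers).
After event 0: A_seq=5118 A_ack=0 B_seq=0 B_ack=5118
After event 1: A_seq=5248 A_ack=0 B_seq=0 B_ack=5248
After event 2: A_seq=5248 A_ack=0 B_seq=73 B_ack=5248
After event 3: A_seq=5248 A_ack=0 B_seq=116 B_ack=5248

5248 0 116 5248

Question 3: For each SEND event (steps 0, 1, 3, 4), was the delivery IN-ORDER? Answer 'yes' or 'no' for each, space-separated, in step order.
Step 0: SEND seq=5000 -> in-order
Step 1: SEND seq=5118 -> in-order
Step 3: SEND seq=73 -> out-of-order
Step 4: SEND seq=116 -> out-of-order

Answer: yes yes no no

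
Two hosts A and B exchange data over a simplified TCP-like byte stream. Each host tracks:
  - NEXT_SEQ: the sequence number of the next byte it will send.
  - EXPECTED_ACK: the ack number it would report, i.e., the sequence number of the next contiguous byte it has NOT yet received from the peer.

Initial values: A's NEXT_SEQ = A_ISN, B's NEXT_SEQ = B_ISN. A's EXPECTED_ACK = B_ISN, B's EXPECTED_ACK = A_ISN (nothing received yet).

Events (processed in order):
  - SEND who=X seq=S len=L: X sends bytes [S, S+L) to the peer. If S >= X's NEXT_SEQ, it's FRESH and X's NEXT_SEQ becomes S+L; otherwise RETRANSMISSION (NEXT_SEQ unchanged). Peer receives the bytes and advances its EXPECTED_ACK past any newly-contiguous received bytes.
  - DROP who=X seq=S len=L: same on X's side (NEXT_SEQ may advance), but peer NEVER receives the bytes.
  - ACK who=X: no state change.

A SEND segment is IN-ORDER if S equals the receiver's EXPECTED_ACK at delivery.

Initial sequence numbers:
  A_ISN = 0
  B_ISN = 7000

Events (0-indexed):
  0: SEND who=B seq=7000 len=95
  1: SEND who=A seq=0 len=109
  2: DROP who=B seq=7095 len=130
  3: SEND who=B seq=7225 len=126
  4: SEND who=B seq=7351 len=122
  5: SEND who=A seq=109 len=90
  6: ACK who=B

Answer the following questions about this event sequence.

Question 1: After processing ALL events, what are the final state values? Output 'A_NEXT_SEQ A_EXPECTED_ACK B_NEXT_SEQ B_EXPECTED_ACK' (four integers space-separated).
Answer: 199 7095 7473 199

Derivation:
After event 0: A_seq=0 A_ack=7095 B_seq=7095 B_ack=0
After event 1: A_seq=109 A_ack=7095 B_seq=7095 B_ack=109
After event 2: A_seq=109 A_ack=7095 B_seq=7225 B_ack=109
After event 3: A_seq=109 A_ack=7095 B_seq=7351 B_ack=109
After event 4: A_seq=109 A_ack=7095 B_seq=7473 B_ack=109
After event 5: A_seq=199 A_ack=7095 B_seq=7473 B_ack=199
After event 6: A_seq=199 A_ack=7095 B_seq=7473 B_ack=199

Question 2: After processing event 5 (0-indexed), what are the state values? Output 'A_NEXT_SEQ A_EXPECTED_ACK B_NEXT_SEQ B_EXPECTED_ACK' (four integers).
After event 0: A_seq=0 A_ack=7095 B_seq=7095 B_ack=0
After event 1: A_seq=109 A_ack=7095 B_seq=7095 B_ack=109
After event 2: A_seq=109 A_ack=7095 B_seq=7225 B_ack=109
After event 3: A_seq=109 A_ack=7095 B_seq=7351 B_ack=109
After event 4: A_seq=109 A_ack=7095 B_seq=7473 B_ack=109
After event 5: A_seq=199 A_ack=7095 B_seq=7473 B_ack=199

199 7095 7473 199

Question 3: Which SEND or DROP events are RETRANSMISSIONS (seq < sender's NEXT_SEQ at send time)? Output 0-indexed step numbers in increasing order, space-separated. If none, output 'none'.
Answer: none

Derivation:
Step 0: SEND seq=7000 -> fresh
Step 1: SEND seq=0 -> fresh
Step 2: DROP seq=7095 -> fresh
Step 3: SEND seq=7225 -> fresh
Step 4: SEND seq=7351 -> fresh
Step 5: SEND seq=109 -> fresh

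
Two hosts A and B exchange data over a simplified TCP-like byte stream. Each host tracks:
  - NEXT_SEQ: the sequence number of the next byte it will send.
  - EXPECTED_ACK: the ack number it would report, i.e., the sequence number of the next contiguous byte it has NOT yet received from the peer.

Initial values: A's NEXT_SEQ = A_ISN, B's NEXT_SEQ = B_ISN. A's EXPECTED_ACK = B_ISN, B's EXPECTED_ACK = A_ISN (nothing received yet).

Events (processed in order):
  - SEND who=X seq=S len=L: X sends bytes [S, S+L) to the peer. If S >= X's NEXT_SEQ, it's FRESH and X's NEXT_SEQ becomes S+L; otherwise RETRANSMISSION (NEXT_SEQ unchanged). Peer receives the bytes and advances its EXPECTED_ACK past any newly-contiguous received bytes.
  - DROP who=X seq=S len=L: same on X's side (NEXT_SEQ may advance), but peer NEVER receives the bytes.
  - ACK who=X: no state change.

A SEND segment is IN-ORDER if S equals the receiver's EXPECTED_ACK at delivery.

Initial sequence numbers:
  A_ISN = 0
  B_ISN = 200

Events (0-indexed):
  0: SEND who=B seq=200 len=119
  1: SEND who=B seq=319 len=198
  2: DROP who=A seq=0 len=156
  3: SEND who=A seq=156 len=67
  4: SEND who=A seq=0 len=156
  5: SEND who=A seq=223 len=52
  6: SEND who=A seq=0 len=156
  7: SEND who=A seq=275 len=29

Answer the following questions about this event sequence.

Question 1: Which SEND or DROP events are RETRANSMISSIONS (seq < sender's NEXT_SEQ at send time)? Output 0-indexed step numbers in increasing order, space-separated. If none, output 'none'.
Answer: 4 6

Derivation:
Step 0: SEND seq=200 -> fresh
Step 1: SEND seq=319 -> fresh
Step 2: DROP seq=0 -> fresh
Step 3: SEND seq=156 -> fresh
Step 4: SEND seq=0 -> retransmit
Step 5: SEND seq=223 -> fresh
Step 6: SEND seq=0 -> retransmit
Step 7: SEND seq=275 -> fresh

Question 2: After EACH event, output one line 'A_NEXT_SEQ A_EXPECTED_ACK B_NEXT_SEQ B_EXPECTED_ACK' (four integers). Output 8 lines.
0 319 319 0
0 517 517 0
156 517 517 0
223 517 517 0
223 517 517 223
275 517 517 275
275 517 517 275
304 517 517 304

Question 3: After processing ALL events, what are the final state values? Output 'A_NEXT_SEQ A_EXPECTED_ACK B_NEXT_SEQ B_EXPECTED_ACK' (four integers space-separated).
Answer: 304 517 517 304

Derivation:
After event 0: A_seq=0 A_ack=319 B_seq=319 B_ack=0
After event 1: A_seq=0 A_ack=517 B_seq=517 B_ack=0
After event 2: A_seq=156 A_ack=517 B_seq=517 B_ack=0
After event 3: A_seq=223 A_ack=517 B_seq=517 B_ack=0
After event 4: A_seq=223 A_ack=517 B_seq=517 B_ack=223
After event 5: A_seq=275 A_ack=517 B_seq=517 B_ack=275
After event 6: A_seq=275 A_ack=517 B_seq=517 B_ack=275
After event 7: A_seq=304 A_ack=517 B_seq=517 B_ack=304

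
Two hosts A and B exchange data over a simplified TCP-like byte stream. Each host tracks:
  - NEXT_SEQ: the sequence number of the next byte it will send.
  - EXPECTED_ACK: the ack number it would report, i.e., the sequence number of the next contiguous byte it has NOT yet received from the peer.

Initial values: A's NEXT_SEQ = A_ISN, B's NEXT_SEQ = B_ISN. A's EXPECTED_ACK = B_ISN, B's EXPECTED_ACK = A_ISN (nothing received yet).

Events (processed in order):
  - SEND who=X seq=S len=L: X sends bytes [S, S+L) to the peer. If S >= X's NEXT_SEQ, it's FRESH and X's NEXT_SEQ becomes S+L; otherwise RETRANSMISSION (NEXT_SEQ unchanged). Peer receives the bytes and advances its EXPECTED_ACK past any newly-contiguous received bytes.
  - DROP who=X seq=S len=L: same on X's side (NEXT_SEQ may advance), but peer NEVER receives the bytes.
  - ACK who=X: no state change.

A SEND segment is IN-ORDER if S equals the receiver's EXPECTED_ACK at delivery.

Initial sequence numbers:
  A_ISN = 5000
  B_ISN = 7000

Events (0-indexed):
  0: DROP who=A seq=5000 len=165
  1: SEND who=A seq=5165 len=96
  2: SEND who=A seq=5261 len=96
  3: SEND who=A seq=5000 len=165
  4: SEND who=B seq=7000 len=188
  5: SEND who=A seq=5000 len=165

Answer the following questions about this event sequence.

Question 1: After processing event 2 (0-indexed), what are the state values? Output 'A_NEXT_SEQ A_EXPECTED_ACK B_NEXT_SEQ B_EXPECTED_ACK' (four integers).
After event 0: A_seq=5165 A_ack=7000 B_seq=7000 B_ack=5000
After event 1: A_seq=5261 A_ack=7000 B_seq=7000 B_ack=5000
After event 2: A_seq=5357 A_ack=7000 B_seq=7000 B_ack=5000

5357 7000 7000 5000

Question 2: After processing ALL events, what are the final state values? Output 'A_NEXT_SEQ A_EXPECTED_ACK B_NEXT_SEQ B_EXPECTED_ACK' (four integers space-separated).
After event 0: A_seq=5165 A_ack=7000 B_seq=7000 B_ack=5000
After event 1: A_seq=5261 A_ack=7000 B_seq=7000 B_ack=5000
After event 2: A_seq=5357 A_ack=7000 B_seq=7000 B_ack=5000
After event 3: A_seq=5357 A_ack=7000 B_seq=7000 B_ack=5357
After event 4: A_seq=5357 A_ack=7188 B_seq=7188 B_ack=5357
After event 5: A_seq=5357 A_ack=7188 B_seq=7188 B_ack=5357

Answer: 5357 7188 7188 5357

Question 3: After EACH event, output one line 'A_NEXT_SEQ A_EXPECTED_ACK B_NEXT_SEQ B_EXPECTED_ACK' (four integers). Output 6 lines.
5165 7000 7000 5000
5261 7000 7000 5000
5357 7000 7000 5000
5357 7000 7000 5357
5357 7188 7188 5357
5357 7188 7188 5357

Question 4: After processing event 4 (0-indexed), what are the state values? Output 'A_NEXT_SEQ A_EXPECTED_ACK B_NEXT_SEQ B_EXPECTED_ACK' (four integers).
After event 0: A_seq=5165 A_ack=7000 B_seq=7000 B_ack=5000
After event 1: A_seq=5261 A_ack=7000 B_seq=7000 B_ack=5000
After event 2: A_seq=5357 A_ack=7000 B_seq=7000 B_ack=5000
After event 3: A_seq=5357 A_ack=7000 B_seq=7000 B_ack=5357
After event 4: A_seq=5357 A_ack=7188 B_seq=7188 B_ack=5357

5357 7188 7188 5357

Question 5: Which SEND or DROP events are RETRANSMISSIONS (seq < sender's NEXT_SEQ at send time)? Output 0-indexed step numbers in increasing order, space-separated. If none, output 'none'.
Step 0: DROP seq=5000 -> fresh
Step 1: SEND seq=5165 -> fresh
Step 2: SEND seq=5261 -> fresh
Step 3: SEND seq=5000 -> retransmit
Step 4: SEND seq=7000 -> fresh
Step 5: SEND seq=5000 -> retransmit

Answer: 3 5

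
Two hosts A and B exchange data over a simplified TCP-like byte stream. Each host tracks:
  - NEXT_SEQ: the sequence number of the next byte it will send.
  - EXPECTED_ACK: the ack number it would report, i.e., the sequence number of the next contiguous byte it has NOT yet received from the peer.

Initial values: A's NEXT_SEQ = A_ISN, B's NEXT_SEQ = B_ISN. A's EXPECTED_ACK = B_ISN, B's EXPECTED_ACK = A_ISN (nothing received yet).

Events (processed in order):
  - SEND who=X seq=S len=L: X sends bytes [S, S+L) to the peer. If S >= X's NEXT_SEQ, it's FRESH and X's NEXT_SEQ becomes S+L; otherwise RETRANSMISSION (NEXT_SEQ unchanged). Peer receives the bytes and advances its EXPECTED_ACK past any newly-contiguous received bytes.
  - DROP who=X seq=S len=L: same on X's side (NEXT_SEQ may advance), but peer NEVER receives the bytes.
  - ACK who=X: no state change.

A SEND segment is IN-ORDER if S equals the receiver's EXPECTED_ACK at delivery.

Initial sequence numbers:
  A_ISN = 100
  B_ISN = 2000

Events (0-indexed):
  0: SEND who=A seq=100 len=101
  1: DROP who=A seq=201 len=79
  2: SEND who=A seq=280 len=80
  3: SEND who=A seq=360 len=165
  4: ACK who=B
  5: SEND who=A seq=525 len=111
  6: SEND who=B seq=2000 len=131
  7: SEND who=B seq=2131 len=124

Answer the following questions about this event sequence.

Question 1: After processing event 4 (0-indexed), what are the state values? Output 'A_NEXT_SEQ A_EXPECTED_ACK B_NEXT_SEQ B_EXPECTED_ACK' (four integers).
After event 0: A_seq=201 A_ack=2000 B_seq=2000 B_ack=201
After event 1: A_seq=280 A_ack=2000 B_seq=2000 B_ack=201
After event 2: A_seq=360 A_ack=2000 B_seq=2000 B_ack=201
After event 3: A_seq=525 A_ack=2000 B_seq=2000 B_ack=201
After event 4: A_seq=525 A_ack=2000 B_seq=2000 B_ack=201

525 2000 2000 201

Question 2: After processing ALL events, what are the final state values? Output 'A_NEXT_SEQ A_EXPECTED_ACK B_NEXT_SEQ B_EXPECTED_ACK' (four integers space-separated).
After event 0: A_seq=201 A_ack=2000 B_seq=2000 B_ack=201
After event 1: A_seq=280 A_ack=2000 B_seq=2000 B_ack=201
After event 2: A_seq=360 A_ack=2000 B_seq=2000 B_ack=201
After event 3: A_seq=525 A_ack=2000 B_seq=2000 B_ack=201
After event 4: A_seq=525 A_ack=2000 B_seq=2000 B_ack=201
After event 5: A_seq=636 A_ack=2000 B_seq=2000 B_ack=201
After event 6: A_seq=636 A_ack=2131 B_seq=2131 B_ack=201
After event 7: A_seq=636 A_ack=2255 B_seq=2255 B_ack=201

Answer: 636 2255 2255 201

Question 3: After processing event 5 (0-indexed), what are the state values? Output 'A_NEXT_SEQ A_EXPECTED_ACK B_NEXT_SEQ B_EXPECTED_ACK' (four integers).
After event 0: A_seq=201 A_ack=2000 B_seq=2000 B_ack=201
After event 1: A_seq=280 A_ack=2000 B_seq=2000 B_ack=201
After event 2: A_seq=360 A_ack=2000 B_seq=2000 B_ack=201
After event 3: A_seq=525 A_ack=2000 B_seq=2000 B_ack=201
After event 4: A_seq=525 A_ack=2000 B_seq=2000 B_ack=201
After event 5: A_seq=636 A_ack=2000 B_seq=2000 B_ack=201

636 2000 2000 201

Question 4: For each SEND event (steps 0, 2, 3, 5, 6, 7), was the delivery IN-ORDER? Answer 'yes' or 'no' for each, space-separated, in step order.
Step 0: SEND seq=100 -> in-order
Step 2: SEND seq=280 -> out-of-order
Step 3: SEND seq=360 -> out-of-order
Step 5: SEND seq=525 -> out-of-order
Step 6: SEND seq=2000 -> in-order
Step 7: SEND seq=2131 -> in-order

Answer: yes no no no yes yes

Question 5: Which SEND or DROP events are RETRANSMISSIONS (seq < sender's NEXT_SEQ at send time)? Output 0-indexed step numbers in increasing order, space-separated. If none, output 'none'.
Answer: none

Derivation:
Step 0: SEND seq=100 -> fresh
Step 1: DROP seq=201 -> fresh
Step 2: SEND seq=280 -> fresh
Step 3: SEND seq=360 -> fresh
Step 5: SEND seq=525 -> fresh
Step 6: SEND seq=2000 -> fresh
Step 7: SEND seq=2131 -> fresh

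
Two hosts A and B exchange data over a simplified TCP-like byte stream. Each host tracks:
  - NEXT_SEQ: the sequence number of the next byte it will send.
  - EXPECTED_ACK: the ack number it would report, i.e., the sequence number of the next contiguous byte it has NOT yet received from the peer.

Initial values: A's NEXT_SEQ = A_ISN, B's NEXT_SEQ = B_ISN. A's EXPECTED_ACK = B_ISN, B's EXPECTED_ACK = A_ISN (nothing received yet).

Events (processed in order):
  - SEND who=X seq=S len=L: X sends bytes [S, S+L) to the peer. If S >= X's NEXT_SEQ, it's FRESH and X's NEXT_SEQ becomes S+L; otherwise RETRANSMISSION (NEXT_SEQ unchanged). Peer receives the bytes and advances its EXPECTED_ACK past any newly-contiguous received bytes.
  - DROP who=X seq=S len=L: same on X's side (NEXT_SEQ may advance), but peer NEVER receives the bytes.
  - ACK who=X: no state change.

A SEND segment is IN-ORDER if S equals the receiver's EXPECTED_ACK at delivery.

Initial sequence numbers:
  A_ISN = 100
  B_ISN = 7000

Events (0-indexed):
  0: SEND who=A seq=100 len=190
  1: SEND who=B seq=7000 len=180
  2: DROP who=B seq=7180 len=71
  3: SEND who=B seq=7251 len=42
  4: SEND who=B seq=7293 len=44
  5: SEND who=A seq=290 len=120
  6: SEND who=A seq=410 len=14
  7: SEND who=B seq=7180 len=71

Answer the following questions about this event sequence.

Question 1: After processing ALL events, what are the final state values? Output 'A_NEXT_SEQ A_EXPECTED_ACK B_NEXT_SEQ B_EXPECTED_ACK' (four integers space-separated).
Answer: 424 7337 7337 424

Derivation:
After event 0: A_seq=290 A_ack=7000 B_seq=7000 B_ack=290
After event 1: A_seq=290 A_ack=7180 B_seq=7180 B_ack=290
After event 2: A_seq=290 A_ack=7180 B_seq=7251 B_ack=290
After event 3: A_seq=290 A_ack=7180 B_seq=7293 B_ack=290
After event 4: A_seq=290 A_ack=7180 B_seq=7337 B_ack=290
After event 5: A_seq=410 A_ack=7180 B_seq=7337 B_ack=410
After event 6: A_seq=424 A_ack=7180 B_seq=7337 B_ack=424
After event 7: A_seq=424 A_ack=7337 B_seq=7337 B_ack=424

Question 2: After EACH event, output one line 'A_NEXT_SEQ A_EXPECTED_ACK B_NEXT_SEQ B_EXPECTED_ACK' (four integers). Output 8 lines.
290 7000 7000 290
290 7180 7180 290
290 7180 7251 290
290 7180 7293 290
290 7180 7337 290
410 7180 7337 410
424 7180 7337 424
424 7337 7337 424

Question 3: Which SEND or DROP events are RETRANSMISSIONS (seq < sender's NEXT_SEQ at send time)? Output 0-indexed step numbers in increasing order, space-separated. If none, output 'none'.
Step 0: SEND seq=100 -> fresh
Step 1: SEND seq=7000 -> fresh
Step 2: DROP seq=7180 -> fresh
Step 3: SEND seq=7251 -> fresh
Step 4: SEND seq=7293 -> fresh
Step 5: SEND seq=290 -> fresh
Step 6: SEND seq=410 -> fresh
Step 7: SEND seq=7180 -> retransmit

Answer: 7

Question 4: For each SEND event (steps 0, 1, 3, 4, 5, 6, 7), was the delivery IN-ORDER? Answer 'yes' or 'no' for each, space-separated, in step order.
Step 0: SEND seq=100 -> in-order
Step 1: SEND seq=7000 -> in-order
Step 3: SEND seq=7251 -> out-of-order
Step 4: SEND seq=7293 -> out-of-order
Step 5: SEND seq=290 -> in-order
Step 6: SEND seq=410 -> in-order
Step 7: SEND seq=7180 -> in-order

Answer: yes yes no no yes yes yes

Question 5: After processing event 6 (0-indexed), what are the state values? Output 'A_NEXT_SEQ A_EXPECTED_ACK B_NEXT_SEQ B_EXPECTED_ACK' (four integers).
After event 0: A_seq=290 A_ack=7000 B_seq=7000 B_ack=290
After event 1: A_seq=290 A_ack=7180 B_seq=7180 B_ack=290
After event 2: A_seq=290 A_ack=7180 B_seq=7251 B_ack=290
After event 3: A_seq=290 A_ack=7180 B_seq=7293 B_ack=290
After event 4: A_seq=290 A_ack=7180 B_seq=7337 B_ack=290
After event 5: A_seq=410 A_ack=7180 B_seq=7337 B_ack=410
After event 6: A_seq=424 A_ack=7180 B_seq=7337 B_ack=424

424 7180 7337 424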